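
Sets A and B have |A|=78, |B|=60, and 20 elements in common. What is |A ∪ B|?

|A union B| = |A| + |B| - |A intersect B| = 78 + 60 - 20.

Final answer: 118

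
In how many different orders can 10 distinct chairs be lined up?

The number of ways to arrange 10 distinct objects is 10!.

Final answer: 10! = 3628800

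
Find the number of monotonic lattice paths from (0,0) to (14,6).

Each path has 14 right steps and 6 up steps in some order (20 steps total).
Choose which 6 of the 20 steps are up: C(20,6).

Final answer: C(20,6) = 38760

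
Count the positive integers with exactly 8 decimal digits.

The leading digit cannot be 0 (9 options); the other 7 digits can be anything (10 options each).
Total: 9 x 10^7.

Final answer: 90000000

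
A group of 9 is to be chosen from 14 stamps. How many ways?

C(14,9) = 14!/(9! x 5!).

Final answer: \binom{14}{9} = 2002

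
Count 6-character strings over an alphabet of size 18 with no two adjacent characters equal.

First character: 18 choices. Each subsequent: 17 choices (must differ from the previous one).
Total: 18 x 17^5.

Final answer: 18 x 17^{5} = 25557426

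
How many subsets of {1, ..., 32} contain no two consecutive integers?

Let a(n) count such subsets of {1, ..., n}. Either n is excluded (a(n-1) ways) or n is included, forcing n-1 out (a(n-2) ways), so a(n) = a(n-1) + a(n-2) with a(1)=2, a(2)=3.
Computing successive values: a(1)=2, a(2)=3, a(3)=5, a(4)=8, a(5)=13, a(6)=21, a(7)=34, a(8)=55, a(9)=89, a(10)=144, a(11)=233, a(12)=377, a(13)=610, a(14)=987, a(15)=1597, a(16)=2584, a(17)=4181, a(18)=6765, a(19)=10946, a(20)=17711, a(21)=28657, a(22)=46368, a(23)=75025, a(24)=121393, a(25)=196418, a(26)=317811, a(27)=514229, a(28)=832040, a(29)=1346269, a(30)=2178309, a(31)=3524578, a(32)=5702887.

Final answer: 5702887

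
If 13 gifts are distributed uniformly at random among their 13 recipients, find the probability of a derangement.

D(n) = (n-1)(D(n-1) + D(n-2)), D(0)=1, D(1)=0.
Building up: D(2)=1, D(3)=2, D(4)=9, D(5)=44, D(6)=265, D(7)=1854, D(8)=14833, D(9)=133496, D(10)=1334961, D(11)=14684570, D(12)=176214841, D(13)=2290792932.
Total arrangements: 13! = 6227020800.
Probability = D(13)/13! = 63633137/172972800.

Final answer: D(13)/13! = 2290792932/6227020800 = 0.367879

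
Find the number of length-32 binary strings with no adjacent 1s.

Let a(n) count valid strings. If the last bit is 0 the prefix is any valid string of length n-1; if it is 1 the string must end in 01 with a valid prefix of length n-2. So a(n) = a(n-1) + a(n-2), a(1)=2, a(2)=3.
Building up term by term: a(1)=2, a(2)=3, a(3)=5, a(4)=8, a(5)=13, a(6)=21, a(7)=34, a(8)=55, a(9)=89, a(10)=144, a(11)=233, a(12)=377, a(13)=610, a(14)=987, a(15)=1597, a(16)=2584, a(17)=4181, a(18)=6765, a(19)=10946, a(20)=17711, a(21)=28657, a(22)=46368, a(23)=75025, a(24)=121393, a(25)=196418, a(26)=317811, a(27)=514229, a(28)=832040, a(29)=1346269, a(30)=2178309, a(31)=3524578, a(32)=5702887.

Final answer: 5702887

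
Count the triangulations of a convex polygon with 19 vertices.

This is counted by the nth Catalan number C_n. Here n = 19 - 2 = 17.
C_n = (2n)!/(n!(n+1)!), so C_{17} = 34!/(17! x 18!) = C(34,17)/18 = 2333606220/18.

Final answer: C_{17} = 129644790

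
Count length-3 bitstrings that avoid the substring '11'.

Let a(n) count valid strings. If the last bit is 0 the prefix is any valid string of length n-1; if it is 1 the string must end in 01 with a valid prefix of length n-2. So a(n) = a(n-1) + a(n-2), a(1)=2, a(2)=3.
Building up term by term: a(1)=2, a(2)=3, a(3)=5.

Final answer: 5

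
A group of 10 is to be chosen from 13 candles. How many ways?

C(13,10) = 13!/(10! x 3!).

Final answer: \binom{13}{10} = 286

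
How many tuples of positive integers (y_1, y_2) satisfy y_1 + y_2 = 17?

Substitute y'_i = y_i - 1 (so y'_i >= 0). Then sum y'_i = 17 - 2 = 15.
Stars and bars: C(15+2-1, 2-1) = C(16,1).

Final answer: C(16,1) = 16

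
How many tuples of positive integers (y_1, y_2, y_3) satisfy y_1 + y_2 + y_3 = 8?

Substitute y'_i = y_i - 1 (so y'_i >= 0). Then sum y'_i = 8 - 3 = 5.
Stars and bars: C(5+3-1, 3-1) = C(7,2).

Final answer: C(7,2) = 21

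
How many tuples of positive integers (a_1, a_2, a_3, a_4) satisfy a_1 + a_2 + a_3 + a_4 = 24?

Substitute a'_i = a_i - 1 (so a'_i >= 0). Then sum a'_i = 24 - 4 = 20.
Stars and bars: C(20+4-1, 4-1) = C(23,3).

Final answer: C(23,3) = 1771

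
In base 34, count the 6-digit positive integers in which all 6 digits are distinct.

The leading digit has 33 choices (anything but zero); the next has 33 (anything but the first), then 32, and so on, one fewer each time.
Total: 33 x 33 x 32 x 31 x 30 x 29.

Final answer: 939850560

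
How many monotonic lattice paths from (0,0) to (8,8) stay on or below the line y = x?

Total monotonic paths to (8,8): C(16,8) = 12870.
A path is bad iff it touches y = x + 1; reflecting its initial segment maps bad paths bijectively onto all paths to (7,9), of which there are C(16,9) = 11440.
Valid Dyck paths: 12870 - 11440.
(Check: C(16,8) - C(16,9) = C(16,8)/9, the Catalan number C_{8}.)

Final answer: C_{8} = 1430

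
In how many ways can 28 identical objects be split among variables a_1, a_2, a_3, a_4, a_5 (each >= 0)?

Stars and bars with 28 stars and 4 bars:
C(28+5-1, 5-1) = C(32,4).

Final answer: C(32,4) = 35960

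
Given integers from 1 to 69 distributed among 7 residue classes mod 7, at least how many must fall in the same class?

By pigeonhole with 69 objects and 7 categories: ceiling(69/7).

Final answer: 10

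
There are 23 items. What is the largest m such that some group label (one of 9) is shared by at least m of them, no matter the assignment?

There are 9 possible values for group label (one of 9). With 23 items and 9 categories, by pigeonhole: ceiling(23/9).

Final answer: 3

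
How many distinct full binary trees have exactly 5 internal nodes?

The structures are counted by the Catalan number C_n. Here n = 5.
Using C_0 = 1 and C_(k+1) = C_k x 2(2k+1)/(k+2), build up term by term: C_1=1, C_2=2, C_3=5, C_4=14, C_5=42.

Final answer: C_{5} = 42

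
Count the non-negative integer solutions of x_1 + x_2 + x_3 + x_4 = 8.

Stars and bars with 8 stars and 3 bars:
C(8+4-1, 4-1) = C(11,3).

Final answer: C(11,3) = 165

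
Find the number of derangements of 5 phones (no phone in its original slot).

Use the recurrence D(n) = (n-1)(D(n-1) + D(n-2)) with D(0)=1, D(1)=0.
D(2) = 1 x (0 + 1) = 1
D(3) = 2 x (1 + 0) = 2
D(4) = 3 x (2 + 1) = 9
D(5) = 4 x (D(4) + D(3)) = 4 x (9 + 2)

Final answer: D(5) = 44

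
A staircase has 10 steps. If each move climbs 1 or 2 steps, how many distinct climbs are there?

Let f(n) count the ways. The last step is size 1 or 2, so f(n) = f(n-1) + f(n-2) with f(1)=1, f(2)=2.
Computing successive values: f(1)=1, f(2)=2, f(3)=3, f(4)=5, f(5)=8, f(6)=13, f(7)=21, f(8)=34, f(9)=55, f(10)=89.

Final answer: 89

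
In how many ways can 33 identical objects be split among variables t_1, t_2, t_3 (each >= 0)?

Stars and bars with 33 stars and 2 bars:
C(33+3-1, 3-1) = C(35,2).

Final answer: C(35,2) = 595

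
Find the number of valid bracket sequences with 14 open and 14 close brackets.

This is counted by the nth Catalan number C_n. Here n = 14 (pairs).
C_n = C(2n,n) - C(2n,n+1), so C_{14} = C(28,14) - C(28,15) = 40116600 - 37442160.

Final answer: C_{14} = 2674440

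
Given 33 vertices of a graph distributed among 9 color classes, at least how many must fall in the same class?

By pigeonhole with 33 objects and 9 categories: ceiling(33/9).

Final answer: 4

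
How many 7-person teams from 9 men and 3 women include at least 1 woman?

Sum over valid woman counts:
C(3,1)C(9,6) = 252
C(3,2)C(9,5) = 378
C(3,3)C(9,4) = 126
Total: 252 + 378 + 126.

Final answer: 756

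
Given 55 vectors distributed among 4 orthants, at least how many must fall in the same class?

By pigeonhole with 55 objects and 4 categories: ceiling(55/4).

Final answer: 14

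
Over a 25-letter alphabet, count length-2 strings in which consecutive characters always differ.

Let g(n) count such strings. g(1) = 25, and each valid string of length n-1 extends in 24 ways (any symbol but the last), so g(n) = 24 g(n-1).
Total: g(2) = 25 x 24^1.

Final answer: 25 x 24^{1} = 600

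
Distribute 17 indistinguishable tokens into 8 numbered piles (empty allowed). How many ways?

Stars and bars: C(n+k-1, k-1) = C(24,7).

Final answer: C(24,7) = 346104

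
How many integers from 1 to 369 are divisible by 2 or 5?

Multiples of 2: 184. Multiples of 5: 73. Of both (lcm=10): 36.
By inclusion-exclusion: 184 + 73 - 36.

Final answer: 221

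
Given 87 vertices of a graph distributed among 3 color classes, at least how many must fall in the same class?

By pigeonhole with 87 objects and 3 categories: ceiling(87/3).

Final answer: 29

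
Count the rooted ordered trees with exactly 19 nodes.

This is a standard Catalan-number count: the answer is C_n. Here n = 19 - 1 = 18.
C_n = C(2n,n)/(n+1), so C_{18} = C(36,18)/19 = 9075135300/19.

Final answer: C_{18} = 477638700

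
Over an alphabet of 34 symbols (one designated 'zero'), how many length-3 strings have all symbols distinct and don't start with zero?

The leading digit has 33 choices (anything but zero); the next has 33 (anything but the first), then 32, and so on, one fewer each time.
Total: 33 x 33 x 32.

Final answer: 34848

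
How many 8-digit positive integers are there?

These are the integers in [10^7, 10^8), so the count is 10^8 - 10^7 = 9 x 10^7.

Final answer: 90000000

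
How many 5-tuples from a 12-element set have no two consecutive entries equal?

First character: 12 choices. Each subsequent: 11 choices (must differ from the previous one).
Total: 12 x 11^4.

Final answer: 12 x 11^{4} = 175692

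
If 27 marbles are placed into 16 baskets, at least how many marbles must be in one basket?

By the pigeonhole principle: ceiling(27/16).

Final answer: 2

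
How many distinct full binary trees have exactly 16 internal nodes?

The structures are counted by the Catalan number C_n. Here n = 16.
Using C_0 = 1 and C_(k+1) = C_k x 2(2k+1)/(k+2), build up term by term: C_1=1, C_2=2, C_3=5, C_4=14, C_5=42, C_6=132, C_7=429, C_8=1430, C_9=4862, C_10=16796, C_11=58786, C_12=208012, C_13=742900, C_14=2674440, C_15=9694845, C_16=35357670.

Final answer: C_{16} = 35357670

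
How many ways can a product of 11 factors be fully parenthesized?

The structures are counted by the Catalan number C_n. Here n = 11 - 1 = 10.
C_n = (2n)!/(n!(n+1)!), so C_{10} = 20!/(10! x 11!) = C(20,10)/11 = 184756/11.

Final answer: C_{10} = 16796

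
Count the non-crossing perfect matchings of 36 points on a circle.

This is a standard Catalan-number count: the answer is C_n. Here n = 36/2 = 18.
C_n = C(2n,n)/(n+1), so C_{18} = C(36,18)/19 = 9075135300/19.

Final answer: C_{18} = 477638700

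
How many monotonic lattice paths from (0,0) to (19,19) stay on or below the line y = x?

Total monotonic paths to (19,19): C(38,19) = 35345263800.
By the reflection principle, paths that go above the diagonal number C(38,20) = 33578000610.
Valid Dyck paths: 35345263800 - 33578000610.
(These counts are the Catalan numbers.)

Final answer: C_{19} = 1767263190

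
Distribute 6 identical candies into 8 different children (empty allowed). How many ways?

Stars and bars: C(n+k-1, k-1) = C(13,7).

Final answer: C(13,7) = 1716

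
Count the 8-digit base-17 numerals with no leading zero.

In base 17, the leading digit has 16 choices (1..16); each of the remaining 7 digits has 17 choices.
Total: 16 x 17^7.

Final answer: 6565418768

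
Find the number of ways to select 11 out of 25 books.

C(25,11) = 25!/(11! x 14!).

Final answer: \binom{25}{11} = 4457400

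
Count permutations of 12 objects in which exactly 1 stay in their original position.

Choose which 1 elements are fixed: C(12,1) = 12.
Derange the remaining 11 using D(j) = (j-1)(D(j-1) + D(j-2)), D(0)=1, D(1)=0: D(2)=1, D(3)=2, D(4)=9, D(5)=44, D(6)=265, D(7)=1854, D(8)=14833, D(9)=133496, D(10)=1334961, D(11)=14684570.
Total: 12 x 14684570.

Final answer: C(12,1) D(11) = 176214840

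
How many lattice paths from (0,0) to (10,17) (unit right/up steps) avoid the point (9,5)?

Total paths to (10,17): C(27,17) = 8436285.
Paths through (9,5): C(14,5) x C(13,12) = 26026.
Avoiding (9,5): 8436285 - 26026.

Final answer: 8410259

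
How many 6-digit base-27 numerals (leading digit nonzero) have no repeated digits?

The leading digit has 26 choices (anything but zero); the next has 26 (anything but the first), then 25, and so on, one fewer each time.
Total: 26 x 26 x 25 x 24 x 23 x 22.

Final answer: 205233600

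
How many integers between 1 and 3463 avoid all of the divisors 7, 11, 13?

|div by 7|=494, |div by 11|=314, |div by 13|=266.
|div by 7&11|=44, |div by 7&13|=38, |div by 11&13|=24, |div by all|=3.
By inclusion-exclusion, divisible by at least one: 494+314+266-44-38-24+3 = 971.
Not divisible by any: 3463 - 971.

Final answer: 2492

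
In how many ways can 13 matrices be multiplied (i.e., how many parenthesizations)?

The structures are counted by the Catalan number C_n. Here n = 13 - 1 = 12.
C_n = C(2n,n) - C(2n,n+1), so C_{12} = C(24,12) - C(24,13) = 2704156 - 2496144.

Final answer: C_{12} = 208012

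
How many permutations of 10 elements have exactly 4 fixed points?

Choose which 4 elements are fixed: C(10,4) = 210.
Derange the remaining 6 using D(j) = (j-1)(D(j-1) + D(j-2)), D(0)=1, D(1)=0: D(2)=1, D(3)=2, D(4)=9, D(5)=44, D(6)=265.
Total: 210 x 265.

Final answer: C(10,4) D(6) = 55650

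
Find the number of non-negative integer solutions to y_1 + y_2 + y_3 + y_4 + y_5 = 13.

Stars and bars with 13 stars and 4 bars:
C(13+5-1, 5-1) = C(17,4).

Final answer: C(17,4) = 2380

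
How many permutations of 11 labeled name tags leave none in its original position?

D(n) = (n-1)(D(n-1) + D(n-2)), D(0)=1, D(1)=0.
D(2) = 1 x (0 + 1) = 1
D(3) = 2 x (1 + 0) = 2
D(4) = 3 x (2 + 1) = 9
D(5) = 4 x (9 + 2) = 44
D(6) = 5 x (44 + 9) = 265
D(7) = 6 x (265 + 44) = 1854
D(8) = 7 x (1854 + 265) = 14833
D(9) = 8 x (14833 + 1854) = 133496
D(10) = 9 x (133496 + 14833) = 1334961
D(11) = 10 x (D(10) + D(9)) = 10 x (1334961 + 133496)

Final answer: D(11) = 14684570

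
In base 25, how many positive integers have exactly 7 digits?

Leading digit: 24 options (nonzero). Other 6 digit(s): 25 options each.
Total: 24 x 25^6.

Final answer: 5859375000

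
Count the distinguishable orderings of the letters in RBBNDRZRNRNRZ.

Letters (B:2, D:1, N:3, R:5, Z:2). Total letters: 13.
Permutations = 13!/(5! x 3! x 2! x 2!).

Final answer: 2162160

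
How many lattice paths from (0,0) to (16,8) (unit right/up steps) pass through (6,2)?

Paths (0,0)->(6,2): C(8,2) = 28.
Paths (6,2)->(16,8): C(16,6) = 8008.
By multiplication principle: 28 x 8008.

Final answer: 224224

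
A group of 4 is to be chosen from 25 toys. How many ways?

C(25,4) = 25!/(4! x (25-4)!).

Final answer: C(25,4) = 12650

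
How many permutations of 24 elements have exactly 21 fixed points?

Choose which 21 elements are fixed: C(24,21) = 2024.
Derange the remaining 3 using D(j) = (j-1)(D(j-1) + D(j-2)), D(0)=1, D(1)=0: D(2)=1, D(3)=2.
Total: 2024 x 2.

Final answer: C(24,21) D(3) = 4048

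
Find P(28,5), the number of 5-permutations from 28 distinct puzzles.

P(28,5) = 28!/(28-5)! = 28!/23!.

Final answer: P(28,5) = 11793600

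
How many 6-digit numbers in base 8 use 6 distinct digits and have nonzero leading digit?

First digit: 7 (nonzero). Second: 7 (not first). Third: 6, etc.
Total: 7 x 7 x 6 x 5 x 4 x 3.

Final answer: 17640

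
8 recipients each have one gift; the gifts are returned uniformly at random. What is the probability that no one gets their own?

Use the recurrence D(n) = (n-1)(D(n-1) + D(n-2)) with D(0)=1, D(1)=0.
Building up: D(2)=1, D(3)=2, D(4)=9, D(5)=44, D(6)=265, D(7)=1854, D(8)=14833.
Total arrangements: 8! = 40320.
Probability = D(8)/8! = 2119/5760.

Final answer: D(8)/8! = 14833/40320 = 0.367882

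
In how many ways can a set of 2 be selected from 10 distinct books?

C(10,2) = 10!/(2! x (10-2)!).

Final answer: C(10,2) = 45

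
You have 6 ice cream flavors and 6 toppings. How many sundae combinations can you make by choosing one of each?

By the multiplication principle: 6 x 6.

Final answer: 36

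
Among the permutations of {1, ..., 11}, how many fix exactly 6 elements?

Choose which 6 elements are fixed: C(11,6) = 462.
Derange the remaining 5 using D(j) = (j-1)(D(j-1) + D(j-2)), D(0)=1, D(1)=0: D(2)=1, D(3)=2, D(4)=9, D(5)=44.
Total: 462 x 44.

Final answer: C(11,6) D(5) = 20328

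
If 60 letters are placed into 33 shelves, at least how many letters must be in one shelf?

By the pigeonhole principle: ceiling(60/33).

Final answer: 2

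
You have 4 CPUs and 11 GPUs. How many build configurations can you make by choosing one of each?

By the multiplication principle: 4 x 11.

Final answer: 44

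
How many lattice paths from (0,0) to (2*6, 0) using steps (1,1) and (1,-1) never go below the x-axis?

Total monotonic paths to (6,6): C(12,6) = 924.
Paths that cross above y=x (reflection bijection): C(12,7) = 792.
Valid Dyck paths: 924 - 792.
(Equivalently, C_{6} = C(12,6)/7 = 924/7.)

Final answer: C_{6} = 132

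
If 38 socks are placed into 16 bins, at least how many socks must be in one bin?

By the pigeonhole principle: ceiling(38/16).

Final answer: 3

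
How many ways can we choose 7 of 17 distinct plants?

C(17,7) = 17!/(7! x (17-7)!).

Final answer: C(17,7) = 19448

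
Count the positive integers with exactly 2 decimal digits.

These are the integers in [10^1, 10^2), so the count is 10^2 - 10^1 = 9 x 10^1.

Final answer: 90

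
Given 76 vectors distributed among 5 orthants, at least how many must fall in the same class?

By pigeonhole with 76 objects and 5 categories: ceiling(76/5).

Final answer: 16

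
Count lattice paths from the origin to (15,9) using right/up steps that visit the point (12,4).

Paths (0,0)->(12,4): C(16,4) = 1820.
Paths (12,4)->(15,9): C(8,5) = 56.
By multiplication principle: 1820 x 56.

Final answer: 101920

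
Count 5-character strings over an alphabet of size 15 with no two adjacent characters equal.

First character: 15 choices. Each subsequent: 14 choices (must differ from the previous one).
Total: 15 x 14^4.

Final answer: 15 x 14^{4} = 576240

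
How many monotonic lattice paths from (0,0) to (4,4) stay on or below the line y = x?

Total monotonic paths to (4,4): C(8,4) = 70.
Reflecting each bad path at its first crossing gives a bijection with paths to (3,5): C(8,5) = 56.
Valid Dyck paths: 70 - 56.
(This is the Catalan number C_{4}.)

Final answer: C_{4} = 14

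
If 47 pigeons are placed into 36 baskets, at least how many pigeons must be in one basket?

By the pigeonhole principle: ceiling(47/36).

Final answer: 2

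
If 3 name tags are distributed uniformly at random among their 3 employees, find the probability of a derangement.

Use the recurrence D(n) = (n-1)(D(n-1) + D(n-2)) with D(0)=1, D(1)=0.
Building up: D(2)=1, D(3)=2.
Total arrangements: 3! = 6.
Probability = D(3)/3! = 1/3.

Final answer: D(3)/3! = 2/6 = 0.333333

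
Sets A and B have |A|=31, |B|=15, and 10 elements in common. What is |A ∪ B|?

|A union B| = |A| + |B| - |A intersect B| = 31 + 15 - 10.

Final answer: 36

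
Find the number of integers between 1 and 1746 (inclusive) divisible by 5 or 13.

Multiples of 5: 349. Multiples of 13: 134. Of both (lcm=65): 26.
By inclusion-exclusion: 349 + 134 - 26.

Final answer: 457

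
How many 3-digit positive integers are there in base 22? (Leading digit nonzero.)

These are the integers in [22^2, 22^3), so the count is 22^3 - 22^2 = 21 x 22^2.

Final answer: 10164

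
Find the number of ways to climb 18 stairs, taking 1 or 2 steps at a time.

Let f(n) be the number of climbs. Removing the last move (1 or 2 steps) gives f(n) = f(n-1) + f(n-2); base cases f(1)=1, f(2)=2.
Building up term by term: f(1)=1, f(2)=2, f(3)=3, f(4)=5, f(5)=8, f(6)=13, f(7)=21, f(8)=34, f(9)=55, f(10)=89, f(11)=144, f(12)=233, f(13)=377, f(14)=610, f(15)=987, f(16)=1597, f(17)=2584, f(18)=4181.

Final answer: 4181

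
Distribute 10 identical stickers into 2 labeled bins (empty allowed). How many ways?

Stars and bars: C(n+k-1, k-1) = C(11,1).

Final answer: C(11,1) = 11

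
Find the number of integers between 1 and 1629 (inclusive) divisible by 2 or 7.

Multiples of 2: 814. Multiples of 7: 232. Of both (lcm=14): 116.
By inclusion-exclusion: 814 + 232 - 116.

Final answer: 930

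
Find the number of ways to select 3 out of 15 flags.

C(15,3) = 15!/(3! x 12!).

Final answer: \binom{15}{3} = 455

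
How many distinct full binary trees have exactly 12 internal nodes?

This is counted by the nth Catalan number C_n. Here n = 12.
C_n = (2n)!/(n!(n+1)!), so C_{12} = 24!/(12! x 13!) = C(24,12)/13 = 2704156/13.

Final answer: C_{12} = 208012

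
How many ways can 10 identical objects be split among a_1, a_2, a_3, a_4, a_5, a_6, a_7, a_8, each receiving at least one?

Substitute a'_i = a_i - 1 (so a'_i >= 0). Then sum a'_i = 10 - 8 = 2.
Stars and bars: C(2+8-1, 8-1) = C(9,7).

Final answer: C(9,7) = 36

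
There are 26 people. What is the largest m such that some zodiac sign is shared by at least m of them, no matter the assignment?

There are 12 possible values for zodiac sign. With 26 people and 12 categories, by pigeonhole: ceiling(26/12).

Final answer: 3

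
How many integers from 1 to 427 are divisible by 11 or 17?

Multiples of 11: 38. Multiples of 17: 25. Of both (lcm=187): 2.
By inclusion-exclusion: 38 + 25 - 2.

Final answer: 61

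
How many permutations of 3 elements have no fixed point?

Derangements satisfy D(n) = (n-1)(D(n-1) + D(n-2)), starting from D(0)=1, D(1)=0.
Building up: D(2)=1.
D(3) = 2 x (D(2) + D(1)) = 2 x (1 + 0).

Final answer: D(3) = 2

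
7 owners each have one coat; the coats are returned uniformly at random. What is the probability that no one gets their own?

D(n) = (n-1)(D(n-1) + D(n-2)), D(0)=1, D(1)=0.
Building up: D(2)=1, D(3)=2, D(4)=9, D(5)=44, D(6)=265, D(7)=1854.
Total arrangements: 7! = 5040.
Probability = D(7)/7! = 103/280.

Final answer: D(7)/7! = 1854/5040 = 0.367857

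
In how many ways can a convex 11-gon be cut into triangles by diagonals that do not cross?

The structures are counted by the Catalan number C_n. Here n = 11 - 2 = 9.
C_n = C(2n,n)/(n+1), so C_{9} = C(18,9)/10 = 48620/10.

Final answer: C_{9} = 4862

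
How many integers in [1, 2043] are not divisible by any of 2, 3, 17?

|div by 2|=1021, |div by 3|=681, |div by 17|=120.
|div by 2&3|=340, |div by 2&17|=60, |div by 3&17|=40, |div by all|=20.
By inclusion-exclusion, divisible by at least one: 1021+681+120-340-60-40+20 = 1402.
Not divisible by any: 2043 - 1402.

Final answer: 641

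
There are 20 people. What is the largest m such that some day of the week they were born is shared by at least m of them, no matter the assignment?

There are 7 possible values for day of the week they were born. With 20 people and 7 categories, by pigeonhole: ceiling(20/7).

Final answer: 3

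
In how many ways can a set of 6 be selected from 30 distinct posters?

C(30,6) = 30!/(6! x 24!).

Final answer: \binom{30}{6} = 593775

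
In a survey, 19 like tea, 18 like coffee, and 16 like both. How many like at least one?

|A union B| = |A| + |B| - |A intersect B| = 19 + 18 - 16.

Final answer: 21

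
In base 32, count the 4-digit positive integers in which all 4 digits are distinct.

First digit: 31 (nonzero). Second: 31 (not first). Third: 30, etc.
Total: 31 x 31 x 30 x 29.

Final answer: 836070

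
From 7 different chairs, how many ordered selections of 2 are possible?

P(7,2) = 7!/(7-2)! = 7!/5!.

Final answer: P(7,2) = 42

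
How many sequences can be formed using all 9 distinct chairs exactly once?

The number of ways to arrange 9 distinct objects is 9!.

Final answer: 9! = 362880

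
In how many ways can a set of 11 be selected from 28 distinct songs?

C(28,11) = 28!/(11! x 17!).

Final answer: \binom{28}{11} = 21474180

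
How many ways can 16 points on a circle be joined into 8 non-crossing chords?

The structures are counted by the Catalan number C_n. Here n = 16/2 = 8.
Using C_0 = 1 and C_(k+1) = C_k x 2(2k+1)/(k+2), build up term by term: C_1=1, C_2=2, C_3=5, C_4=14, C_5=42, C_6=132, C_7=429, C_8=1430.

Final answer: C_{8} = 1430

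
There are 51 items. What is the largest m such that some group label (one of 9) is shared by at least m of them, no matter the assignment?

There are 9 possible values for group label (one of 9). With 51 items and 9 categories, by pigeonhole: ceiling(51/9).

Final answer: 6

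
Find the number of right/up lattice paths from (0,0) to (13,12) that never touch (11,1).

Total paths to (13,12): C(25,12) = 5200300.
Paths through (11,1): C(12,1) x C(13,11) = 936.
Avoiding (11,1): 5200300 - 936.

Final answer: 5199364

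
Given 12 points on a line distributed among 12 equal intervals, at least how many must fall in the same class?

By pigeonhole with 12 objects and 12 categories: ceiling(12/12).

Final answer: 1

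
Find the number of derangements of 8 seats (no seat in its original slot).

D(n) = (n-1)(D(n-1) + D(n-2)), D(0)=1, D(1)=0.
D(2) = 1 x (0 + 1) = 1
D(3) = 2 x (1 + 0) = 2
D(4) = 3 x (2 + 1) = 9
D(5) = 4 x (9 + 2) = 44
D(6) = 5 x (44 + 9) = 265
D(7) = 6 x (265 + 44) = 1854
D(8) = 7 x (D(7) + D(6)) = 7 x (1854 + 265)

Final answer: D(8) = 14833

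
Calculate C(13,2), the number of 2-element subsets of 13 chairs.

C(13,2) = 13!/(2! x (13-2)!).

Final answer: C(13,2) = 78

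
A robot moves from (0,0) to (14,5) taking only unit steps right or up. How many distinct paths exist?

Each path has 14 right steps and 5 up steps in some order (19 steps total).
Choose which 5 of the 19 steps are up: C(19,5).

Final answer: C(19,5) = 11628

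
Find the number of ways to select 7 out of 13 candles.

C(13,7) = 13!/(7! x (13-7)!).

Final answer: C(13,7) = 1716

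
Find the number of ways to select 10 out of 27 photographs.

C(27,10) = 27!/(10! x 17!).

Final answer: \binom{27}{10} = 8436285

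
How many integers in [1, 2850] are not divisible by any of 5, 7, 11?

|div by 5|=570, |div by 7|=407, |div by 11|=259.
|div by 5&7|=81, |div by 5&11|=51, |div by 7&11|=37, |div by all|=7.
By inclusion-exclusion, divisible by at least one: 570+407+259-81-51-37+7 = 1074.
Not divisible by any: 2850 - 1074.

Final answer: 1776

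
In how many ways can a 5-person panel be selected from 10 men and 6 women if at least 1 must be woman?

Sum over valid woman counts:
C(6,1)C(10,4) = 1260
C(6,2)C(10,3) = 1800
C(6,3)C(10,2) = 900
C(6,4)C(10,1) = 150
C(6,5)C(10,0) = 6
Total: 1260 + 1800 + 900 + 150 + 6.

Final answer: 4116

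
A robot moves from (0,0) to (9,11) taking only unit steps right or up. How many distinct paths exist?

Each path has 9 right steps and 11 up steps in some order (20 steps total).
Choose which 11 of the 20 steps are up: C(20,11).

Final answer: C(20,11) = 167960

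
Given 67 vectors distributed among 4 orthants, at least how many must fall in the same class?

By pigeonhole with 67 objects and 4 categories: ceiling(67/4).

Final answer: 17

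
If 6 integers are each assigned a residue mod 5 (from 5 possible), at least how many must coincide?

There are 5 possible values for residue mod 5. With 6 integers and 5 categories, by pigeonhole: ceiling(6/5).

Final answer: 2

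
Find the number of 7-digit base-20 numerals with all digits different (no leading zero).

First digit: 19 (nonzero). Second: 19 (not first). Third: 18, etc.
Total: 19 x 19 x 18 x 17 x 16 x 15 x 14.

Final answer: 371165760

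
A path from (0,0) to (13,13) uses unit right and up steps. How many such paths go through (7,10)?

Paths (0,0)->(7,10): C(17,10) = 19448.
Paths (7,10)->(13,13): C(9,3) = 84.
By multiplication principle: 19448 x 84.

Final answer: 1633632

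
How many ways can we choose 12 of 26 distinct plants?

C(26,12) = 26!/(12! x 14!).

Final answer: \binom{26}{12} = 9657700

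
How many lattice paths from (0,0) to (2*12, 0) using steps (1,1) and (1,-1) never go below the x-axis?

Total monotonic paths to (12,12): C(24,12) = 2704156.
A path is bad iff it touches y = x + 1; reflecting its initial segment maps bad paths bijectively onto all paths to (11,13), of which there are C(24,13) = 2496144.
Valid Dyck paths: 2704156 - 2496144.
(These counts are the Catalan numbers.)

Final answer: C_{12} = 208012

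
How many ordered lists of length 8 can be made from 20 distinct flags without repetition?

P(20,8) = 20!/(20-8)! = 20!/12!.

Final answer: P(20,8) = 5079110400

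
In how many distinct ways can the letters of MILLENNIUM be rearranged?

Letters (E:1, I:2, L:2, M:2, N:2, U:1). Total letters: 10.
Permutations = 10!/(2! x 2! x 2! x 2!).

Final answer: 226800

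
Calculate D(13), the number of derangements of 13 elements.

Derangements satisfy D(n) = (n-1)(D(n-1) + D(n-2)), starting from D(0)=1, D(1)=0.
Building up: D(2)=1, D(3)=2, D(4)=9, D(5)=44, D(6)=265, D(7)=1854, D(8)=14833, D(9)=133496, D(10)=1334961, D(11)=14684570, D(12)=176214841.
D(13) = 12 x (D(12) + D(11)) = 12 x (176214841 + 14684570).

Final answer: D(13) = 2290792932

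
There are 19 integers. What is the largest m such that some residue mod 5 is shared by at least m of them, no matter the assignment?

There are 5 possible values for residue mod 5. With 19 integers and 5 categories, by pigeonhole: ceiling(19/5).

Final answer: 4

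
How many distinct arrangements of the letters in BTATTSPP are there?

Letters (A:1, B:1, P:2, S:1, T:3). Total letters: 8.
Permutations = 8!/(3! x 2!).

Final answer: 3360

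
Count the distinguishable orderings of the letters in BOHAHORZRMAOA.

Letters (A:3, B:1, H:2, M:1, O:3, R:2, Z:1). Total letters: 13.
Permutations = 13!/(3! x 3! x 2! x 2!).

Final answer: 43243200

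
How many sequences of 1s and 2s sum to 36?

Let f(n) count the ways. The last step is size 1 or 2, so f(n) = f(n-1) + f(n-2) with f(1)=1, f(2)=2.
Iterating the recurrence: f(1)=1, f(2)=2, f(3)=3, f(4)=5, f(5)=8, f(6)=13, f(7)=21, f(8)=34, f(9)=55, f(10)=89, f(11)=144, f(12)=233, f(13)=377, f(14)=610, f(15)=987, f(16)=1597, f(17)=2584, f(18)=4181, f(19)=6765, f(20)=10946, f(21)=17711, f(22)=28657, f(23)=46368, f(24)=75025, f(25)=121393, f(26)=196418, f(27)=317811, f(28)=514229, f(29)=832040, f(30)=1346269, f(31)=2178309, f(32)=3524578, f(33)=5702887, f(34)=9227465, f(35)=14930352, f(36)=24157817.

Final answer: 24157817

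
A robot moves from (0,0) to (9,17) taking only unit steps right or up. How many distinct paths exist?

Each path has 9 right steps and 17 up steps in some order (26 steps total).
Choose which 17 of the 26 steps are up: C(26,17).

Final answer: C(26,17) = 3124550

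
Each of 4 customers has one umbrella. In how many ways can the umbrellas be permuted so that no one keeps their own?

Use the recurrence D(n) = (n-1)(D(n-1) + D(n-2)) with D(0)=1, D(1)=0.
D(2) = 1 x (0 + 1) = 1
D(3) = 2 x (1 + 0) = 2
D(4) = 3 x (D(3) + D(2)) = 3 x (2 + 1)

Final answer: D(4) = 9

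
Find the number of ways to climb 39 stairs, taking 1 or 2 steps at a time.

Condition on the final move: it is a 1-step (f(n-1) ways to get there) or a 2-step (f(n-2) ways), so f(n) = f(n-1) + f(n-2), with f(1)=1, f(2)=2.
Computing successive values: f(1)=1, f(2)=2, f(3)=3, f(4)=5, f(5)=8, f(6)=13, f(7)=21, f(8)=34, f(9)=55, f(10)=89, f(11)=144, f(12)=233, f(13)=377, f(14)=610, f(15)=987, f(16)=1597, f(17)=2584, f(18)=4181, f(19)=6765, f(20)=10946, f(21)=17711, f(22)=28657, f(23)=46368, f(24)=75025, f(25)=121393, f(26)=196418, f(27)=317811, f(28)=514229, f(29)=832040, f(30)=1346269, f(31)=2178309, f(32)=3524578, f(33)=5702887, f(34)=9227465, f(35)=14930352, f(36)=24157817, f(37)=39088169, f(38)=63245986, f(39)=102334155.

Final answer: 102334155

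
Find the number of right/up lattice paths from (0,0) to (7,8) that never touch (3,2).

Total paths to (7,8): C(15,8) = 6435.
Paths through (3,2): C(5,2) x C(10,6) = 2100.
Avoiding (3,2): 6435 - 2100.

Final answer: 4335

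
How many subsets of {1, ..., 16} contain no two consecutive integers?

Let a(n) count such subsets of {1, ..., n}. Either n is excluded (a(n-1) ways) or n is included, forcing n-1 out (a(n-2) ways), so a(n) = a(n-1) + a(n-2) with a(1)=2, a(2)=3.
Computing successive values: a(1)=2, a(2)=3, a(3)=5, a(4)=8, a(5)=13, a(6)=21, a(7)=34, a(8)=55, a(9)=89, a(10)=144, a(11)=233, a(12)=377, a(13)=610, a(14)=987, a(15)=1597, a(16)=2584.

Final answer: 2584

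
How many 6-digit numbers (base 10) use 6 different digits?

First digit: 9 (not 0). Second: 9 (not first). Third: 8, etc.
Total: 9 x 9 x 8 x 7 x 6 x 5.

Final answer: 136080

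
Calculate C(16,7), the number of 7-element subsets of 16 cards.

C(16,7) = 16!/(7! x 9!).

Final answer: \binom{16}{7} = 11440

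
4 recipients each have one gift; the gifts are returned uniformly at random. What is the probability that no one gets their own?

Derangements satisfy D(n) = (n-1)(D(n-1) + D(n-2)), starting from D(0)=1, D(1)=0.
Building up: D(2)=1, D(3)=2, D(4)=9.
Total arrangements: 4! = 24.
Probability = D(4)/4! = 3/8.

Final answer: D(4)/4! = 9/24 = 0.375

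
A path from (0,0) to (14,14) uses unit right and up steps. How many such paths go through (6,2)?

Paths (0,0)->(6,2): C(8,2) = 28.
Paths (6,2)->(14,14): C(20,12) = 125970.
By multiplication principle: 28 x 125970.

Final answer: 3527160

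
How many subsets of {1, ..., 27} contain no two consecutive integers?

Let a(n) count such subsets of {1, ..., n}. Either n is excluded (a(n-1) ways) or n is included, forcing n-1 out (a(n-2) ways), so a(n) = a(n-1) + a(n-2) with a(1)=2, a(2)=3.
Iterating the recurrence: a(1)=2, a(2)=3, a(3)=5, a(4)=8, a(5)=13, a(6)=21, a(7)=34, a(8)=55, a(9)=89, a(10)=144, a(11)=233, a(12)=377, a(13)=610, a(14)=987, a(15)=1597, a(16)=2584, a(17)=4181, a(18)=6765, a(19)=10946, a(20)=17711, a(21)=28657, a(22)=46368, a(23)=75025, a(24)=121393, a(25)=196418, a(26)=317811, a(27)=514229.

Final answer: 514229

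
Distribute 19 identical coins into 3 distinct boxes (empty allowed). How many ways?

Stars and bars: C(n+k-1, k-1) = C(21,2).

Final answer: C(21,2) = 210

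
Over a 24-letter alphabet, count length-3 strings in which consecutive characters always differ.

First character: 24 choices. Each subsequent: 23 choices (must differ from the previous one).
Total: 24 x 23^2.

Final answer: 24 x 23^{2} = 12696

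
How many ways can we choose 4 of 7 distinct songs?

C(7,4) = 7!/(4! x (7-4)!).

Final answer: C(7,4) = 35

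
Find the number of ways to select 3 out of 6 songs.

C(6,3) = 6!/(3! x (6-3)!).

Final answer: C(6,3) = 20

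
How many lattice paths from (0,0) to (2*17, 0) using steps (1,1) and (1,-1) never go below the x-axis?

Total monotonic paths to (17,17): C(34,17) = 2333606220.
Paths that cross above y=x (reflection bijection): C(34,18) = 2203961430.
Valid Dyck paths: 2333606220 - 2203961430.
(Equivalently, C_{17} = C(34,17)/18 = 2333606220/18.)

Final answer: C_{17} = 129644790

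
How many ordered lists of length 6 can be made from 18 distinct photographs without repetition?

P(18,6) = 18!/(18-6)! = 18!/12!.

Final answer: P(18,6) = 13366080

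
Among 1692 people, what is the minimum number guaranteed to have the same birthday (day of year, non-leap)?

There are 365 possible values for birthday (day of year, non-leap). With 1692 people and 365 categories, by pigeonhole: ceiling(1692/365).

Final answer: 5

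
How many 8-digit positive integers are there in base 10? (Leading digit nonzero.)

These are the integers in [10^7, 10^8), so the count is 10^8 - 10^7 = 9 x 10^7.

Final answer: 90000000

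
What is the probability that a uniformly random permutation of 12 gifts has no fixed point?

D(n) = (n-1)(D(n-1) + D(n-2)), D(0)=1, D(1)=0.
Building up: D(2)=1, D(3)=2, D(4)=9, D(5)=44, D(6)=265, D(7)=1854, D(8)=14833, D(9)=133496, D(10)=1334961, D(11)=14684570, D(12)=176214841.
Total arrangements: 12! = 479001600.
Probability = D(12)/12! = 16019531/43545600.

Final answer: D(12)/12! = 176214841/479001600 = 0.367879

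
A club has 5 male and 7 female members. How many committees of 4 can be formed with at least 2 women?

Sum over valid woman counts:
C(7,2)C(5,2) = 210
C(7,3)C(5,1) = 175
C(7,4)C(5,0) = 35
Total: 210 + 175 + 35.

Final answer: 420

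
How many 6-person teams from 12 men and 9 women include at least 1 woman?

Sum over valid woman counts:
C(9,1)C(12,5) = 7128
C(9,2)C(12,4) = 17820
C(9,3)C(12,3) = 18480
C(9,4)C(12,2) = 8316
C(9,5)C(12,1) = 1512
C(9,6)C(12,0) = 84
Total: 7128 + 17820 + 18480 + 8316 + 1512 + 84.

Final answer: 53340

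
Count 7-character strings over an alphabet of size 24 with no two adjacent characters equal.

First character: 24 choices. Each subsequent: 23 choices (must differ from the previous one).
Total: 24 x 23^6.

Final answer: 24 x 23^{6} = 3552861336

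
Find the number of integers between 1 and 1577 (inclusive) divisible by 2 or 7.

Multiples of 2: 788. Multiples of 7: 225. Of both (lcm=14): 112.
By inclusion-exclusion: 788 + 225 - 112.

Final answer: 901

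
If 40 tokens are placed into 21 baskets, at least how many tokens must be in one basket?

By the pigeonhole principle: ceiling(40/21).

Final answer: 2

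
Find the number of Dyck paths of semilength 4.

Total monotonic paths to (4,4): C(8,4) = 70.
Reflecting each bad path at its first crossing gives a bijection with paths to (3,5): C(8,5) = 56.
Valid Dyck paths: 70 - 56.
(Equivalently, C_{4} = C(8,4)/5 = 70/5.)

Final answer: C_{4} = 14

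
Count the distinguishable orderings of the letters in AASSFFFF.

Letters (A:2, F:4, S:2). Total letters: 8.
Permutations = 8!/(4! x 2! x 2!).

Final answer: 420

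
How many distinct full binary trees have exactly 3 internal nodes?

The structures are counted by the Catalan number C_n. Here n = 3.
Using C_0 = 1 and C_(k+1) = C_k x 2(2k+1)/(k+2), build up term by term: C_1=1, C_2=2, C_3=5.

Final answer: C_{3} = 5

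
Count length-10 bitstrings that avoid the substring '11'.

A valid string ends in 0 (append to any length-(n-1) valid string) or in 01 (append to any length-(n-2) valid string), so a(n) = a(n-1) + a(n-2) with a(1)=2, a(2)=3.
Building up term by term: a(1)=2, a(2)=3, a(3)=5, a(4)=8, a(5)=13, a(6)=21, a(7)=34, a(8)=55, a(9)=89, a(10)=144.

Final answer: 144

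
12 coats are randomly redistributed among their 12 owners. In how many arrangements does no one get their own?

Use the recurrence D(n) = (n-1)(D(n-1) + D(n-2)) with D(0)=1, D(1)=0.
D(2) = 1 x (0 + 1) = 1
D(3) = 2 x (1 + 0) = 2
D(4) = 3 x (2 + 1) = 9
D(5) = 4 x (9 + 2) = 44
D(6) = 5 x (44 + 9) = 265
D(7) = 6 x (265 + 44) = 1854
D(8) = 7 x (1854 + 265) = 14833
D(9) = 8 x (14833 + 1854) = 133496
D(10) = 9 x (133496 + 14833) = 1334961
D(11) = 10 x (1334961 + 133496) = 14684570
D(12) = 11 x (D(11) + D(10)) = 11 x (14684570 + 1334961)

Final answer: D(12) = 176214841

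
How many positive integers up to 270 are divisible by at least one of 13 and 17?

Multiples of 13: 20. Multiples of 17: 15. Of both (lcm=221): 1.
By inclusion-exclusion: 20 + 15 - 1.

Final answer: 34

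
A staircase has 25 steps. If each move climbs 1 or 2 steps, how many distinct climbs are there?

Let f(n) be the number of climbs. Removing the last move (1 or 2 steps) gives f(n) = f(n-1) + f(n-2); base cases f(1)=1, f(2)=2.
Building up term by term: f(1)=1, f(2)=2, f(3)=3, f(4)=5, f(5)=8, f(6)=13, f(7)=21, f(8)=34, f(9)=55, f(10)=89, f(11)=144, f(12)=233, f(13)=377, f(14)=610, f(15)=987, f(16)=1597, f(17)=2584, f(18)=4181, f(19)=6765, f(20)=10946, f(21)=17711, f(22)=28657, f(23)=46368, f(24)=75025, f(25)=121393.

Final answer: 121393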